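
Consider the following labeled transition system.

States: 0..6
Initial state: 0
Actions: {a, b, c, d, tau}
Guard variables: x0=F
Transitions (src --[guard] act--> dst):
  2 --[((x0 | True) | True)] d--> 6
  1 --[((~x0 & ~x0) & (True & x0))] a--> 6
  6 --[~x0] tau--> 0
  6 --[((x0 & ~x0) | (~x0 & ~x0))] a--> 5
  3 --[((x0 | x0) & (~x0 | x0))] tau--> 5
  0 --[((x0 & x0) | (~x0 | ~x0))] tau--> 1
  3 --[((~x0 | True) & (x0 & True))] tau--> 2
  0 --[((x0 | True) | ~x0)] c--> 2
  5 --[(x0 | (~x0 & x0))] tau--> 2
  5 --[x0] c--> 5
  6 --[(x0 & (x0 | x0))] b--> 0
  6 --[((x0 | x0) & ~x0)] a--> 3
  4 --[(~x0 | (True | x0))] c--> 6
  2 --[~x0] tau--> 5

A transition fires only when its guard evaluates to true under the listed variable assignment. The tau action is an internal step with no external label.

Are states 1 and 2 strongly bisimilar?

Compute ~ classes (split until stable):
  P[0] = {{0,1,2,3,4,5,6}}
  P[1] = {{0},{1,3,5},{2},{4},{6}}
5 equivalence class(es) (converged in 2)
[1]={1,3,5}  [2]={2}

Answer: NOT BISIMILAR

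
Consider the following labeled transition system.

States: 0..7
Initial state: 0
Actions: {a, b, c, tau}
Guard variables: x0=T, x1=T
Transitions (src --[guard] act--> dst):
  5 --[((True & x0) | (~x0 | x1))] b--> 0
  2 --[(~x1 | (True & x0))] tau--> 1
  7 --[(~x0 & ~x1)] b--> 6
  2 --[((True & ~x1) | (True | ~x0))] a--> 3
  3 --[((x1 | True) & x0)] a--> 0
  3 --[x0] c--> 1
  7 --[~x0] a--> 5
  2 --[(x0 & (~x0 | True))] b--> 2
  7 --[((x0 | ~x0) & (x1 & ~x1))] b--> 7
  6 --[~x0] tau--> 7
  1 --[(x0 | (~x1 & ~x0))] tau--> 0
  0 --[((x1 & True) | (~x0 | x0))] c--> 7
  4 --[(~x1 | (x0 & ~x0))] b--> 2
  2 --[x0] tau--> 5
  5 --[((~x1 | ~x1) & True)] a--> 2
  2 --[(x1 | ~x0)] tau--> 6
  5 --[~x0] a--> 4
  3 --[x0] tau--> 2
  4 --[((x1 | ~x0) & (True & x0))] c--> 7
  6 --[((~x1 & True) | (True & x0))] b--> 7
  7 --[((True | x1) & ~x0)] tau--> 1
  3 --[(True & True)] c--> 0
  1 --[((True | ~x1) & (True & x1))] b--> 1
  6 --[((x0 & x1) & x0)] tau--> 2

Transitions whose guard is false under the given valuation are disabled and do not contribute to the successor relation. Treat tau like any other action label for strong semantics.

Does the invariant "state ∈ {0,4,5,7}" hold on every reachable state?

Allowed set {0,4,5,7}
R = {0,7}
  0: ✓
  7: ✓

Answer: INVARIANT HOLDS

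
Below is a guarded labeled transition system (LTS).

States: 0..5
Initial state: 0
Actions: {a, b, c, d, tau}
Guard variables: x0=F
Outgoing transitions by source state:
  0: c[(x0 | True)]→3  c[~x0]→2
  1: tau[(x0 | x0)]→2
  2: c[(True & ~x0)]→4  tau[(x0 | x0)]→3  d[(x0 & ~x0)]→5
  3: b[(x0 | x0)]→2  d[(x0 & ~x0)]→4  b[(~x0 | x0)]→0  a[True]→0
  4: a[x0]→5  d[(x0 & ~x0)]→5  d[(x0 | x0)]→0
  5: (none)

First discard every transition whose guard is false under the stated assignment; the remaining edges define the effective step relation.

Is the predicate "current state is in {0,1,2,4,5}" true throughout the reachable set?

Inv-set: {0,1,2,4,5}
Reach set: {0,2,3,4}
  0: safe
  2: safe
  3: VIOLATES
  4: safe
reach 3 via c — violates

Answer: INVARIANT VIOLATED at state 3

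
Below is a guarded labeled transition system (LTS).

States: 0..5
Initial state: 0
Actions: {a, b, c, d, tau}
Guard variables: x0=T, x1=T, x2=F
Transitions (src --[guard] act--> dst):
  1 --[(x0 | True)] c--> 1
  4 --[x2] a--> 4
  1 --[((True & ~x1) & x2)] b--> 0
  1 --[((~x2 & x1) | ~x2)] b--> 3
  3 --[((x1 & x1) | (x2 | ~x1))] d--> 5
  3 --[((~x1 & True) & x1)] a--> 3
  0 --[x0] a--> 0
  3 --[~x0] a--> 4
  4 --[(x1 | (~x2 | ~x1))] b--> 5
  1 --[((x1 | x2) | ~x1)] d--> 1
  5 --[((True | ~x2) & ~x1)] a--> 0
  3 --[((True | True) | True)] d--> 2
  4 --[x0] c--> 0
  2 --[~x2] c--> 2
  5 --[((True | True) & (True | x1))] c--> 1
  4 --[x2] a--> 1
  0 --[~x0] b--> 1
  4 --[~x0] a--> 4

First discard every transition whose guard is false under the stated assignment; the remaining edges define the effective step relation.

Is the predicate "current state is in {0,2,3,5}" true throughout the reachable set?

Answer: INVARIANT HOLDS

Trace:
Safe = {0,2,3,5}
R = {0}
  0: safe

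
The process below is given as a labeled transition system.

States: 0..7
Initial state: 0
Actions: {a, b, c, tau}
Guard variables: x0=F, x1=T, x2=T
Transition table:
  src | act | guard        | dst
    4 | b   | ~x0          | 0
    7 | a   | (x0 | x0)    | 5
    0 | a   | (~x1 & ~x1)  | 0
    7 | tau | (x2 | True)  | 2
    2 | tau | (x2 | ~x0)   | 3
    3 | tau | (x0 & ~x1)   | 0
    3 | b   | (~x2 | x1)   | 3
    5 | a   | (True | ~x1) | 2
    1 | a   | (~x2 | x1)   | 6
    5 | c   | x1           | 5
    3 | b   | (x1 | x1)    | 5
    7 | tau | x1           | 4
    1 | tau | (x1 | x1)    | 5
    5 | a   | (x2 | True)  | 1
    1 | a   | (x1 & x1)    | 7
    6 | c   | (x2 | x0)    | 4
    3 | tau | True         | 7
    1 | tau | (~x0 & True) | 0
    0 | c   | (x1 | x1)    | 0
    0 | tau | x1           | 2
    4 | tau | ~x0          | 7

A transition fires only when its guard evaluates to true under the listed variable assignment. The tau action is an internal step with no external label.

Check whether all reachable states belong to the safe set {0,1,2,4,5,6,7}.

Answer: INVARIANT VIOLATED at state 3

Analysis:
Inv-set: {0,1,2,4,5,6,7}
R = {0,1,2,3,4,5,6,7}
  0: safe
  1: safe
  2: safe
  3: VIOLATES
  4: safe
  5: safe
  6: safe
  7: safe
counterexample path to 3: tau·tau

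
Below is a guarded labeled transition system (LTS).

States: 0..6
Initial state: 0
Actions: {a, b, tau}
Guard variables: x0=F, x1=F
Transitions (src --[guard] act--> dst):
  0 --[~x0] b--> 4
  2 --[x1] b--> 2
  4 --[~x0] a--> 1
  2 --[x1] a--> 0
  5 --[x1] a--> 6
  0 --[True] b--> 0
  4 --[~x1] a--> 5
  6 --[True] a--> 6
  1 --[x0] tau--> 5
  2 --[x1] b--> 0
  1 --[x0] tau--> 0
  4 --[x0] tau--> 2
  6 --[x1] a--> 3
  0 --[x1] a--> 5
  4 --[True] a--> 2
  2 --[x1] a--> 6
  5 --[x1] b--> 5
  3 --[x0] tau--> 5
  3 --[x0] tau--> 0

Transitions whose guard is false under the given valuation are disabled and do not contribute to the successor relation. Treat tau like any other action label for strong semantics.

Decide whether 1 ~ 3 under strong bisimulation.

Answer: BISIMILAR

Working:
Bisimulation quotient by refinement:
  round 0: {{0,1,2,3,4,5,6}}
  round 1: {{0},{1,2,3,5},{4,6}}
  round 2: {{0},{1,2,3,5},{4},{6}}
4 equivalence class(es) (converged in 3)
[1]={1,2,3,5}  [3]={1,2,3,5}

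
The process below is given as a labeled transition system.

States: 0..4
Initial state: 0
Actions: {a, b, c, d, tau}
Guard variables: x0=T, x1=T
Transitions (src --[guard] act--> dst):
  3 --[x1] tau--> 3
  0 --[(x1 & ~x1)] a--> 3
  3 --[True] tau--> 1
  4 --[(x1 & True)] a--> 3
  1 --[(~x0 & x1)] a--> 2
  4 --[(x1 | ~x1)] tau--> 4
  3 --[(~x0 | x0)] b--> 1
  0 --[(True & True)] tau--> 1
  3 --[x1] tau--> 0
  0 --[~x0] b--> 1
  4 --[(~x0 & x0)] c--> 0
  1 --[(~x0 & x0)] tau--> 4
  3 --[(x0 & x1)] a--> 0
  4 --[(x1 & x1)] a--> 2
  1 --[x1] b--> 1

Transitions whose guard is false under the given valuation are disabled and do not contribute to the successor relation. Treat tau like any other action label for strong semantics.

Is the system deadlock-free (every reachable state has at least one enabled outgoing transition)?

Reachable = {0,1}
  0: tau→1  [1 exit(s)]
  1: b→1  [1 exit(s)]

Answer: DEADLOCK-FREE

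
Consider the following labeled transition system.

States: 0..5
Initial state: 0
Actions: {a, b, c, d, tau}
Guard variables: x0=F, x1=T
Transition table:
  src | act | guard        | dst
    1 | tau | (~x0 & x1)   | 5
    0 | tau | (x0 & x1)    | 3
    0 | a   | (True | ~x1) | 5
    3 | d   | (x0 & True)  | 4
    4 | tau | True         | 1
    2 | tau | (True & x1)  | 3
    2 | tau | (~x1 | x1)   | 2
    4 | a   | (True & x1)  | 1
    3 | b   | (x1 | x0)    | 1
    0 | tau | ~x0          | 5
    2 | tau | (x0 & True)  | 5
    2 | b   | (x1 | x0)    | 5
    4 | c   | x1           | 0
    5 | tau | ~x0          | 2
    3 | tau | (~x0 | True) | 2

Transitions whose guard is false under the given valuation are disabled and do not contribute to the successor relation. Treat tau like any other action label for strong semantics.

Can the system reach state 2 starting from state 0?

After dropping false guards: 12 live edges.
depth 0: {0}
depth 1: {5}  cumulative {0,5}
depth 2: {2}  cumulative {0,2,5}
depth 3: {3}  cumulative {0,2,3,5}
depth 4: {1}  cumulative {0,1,2,3,5}
Reachable = {0,1,2,3,5}
Path to 2: a·tau

Answer: REACHABLE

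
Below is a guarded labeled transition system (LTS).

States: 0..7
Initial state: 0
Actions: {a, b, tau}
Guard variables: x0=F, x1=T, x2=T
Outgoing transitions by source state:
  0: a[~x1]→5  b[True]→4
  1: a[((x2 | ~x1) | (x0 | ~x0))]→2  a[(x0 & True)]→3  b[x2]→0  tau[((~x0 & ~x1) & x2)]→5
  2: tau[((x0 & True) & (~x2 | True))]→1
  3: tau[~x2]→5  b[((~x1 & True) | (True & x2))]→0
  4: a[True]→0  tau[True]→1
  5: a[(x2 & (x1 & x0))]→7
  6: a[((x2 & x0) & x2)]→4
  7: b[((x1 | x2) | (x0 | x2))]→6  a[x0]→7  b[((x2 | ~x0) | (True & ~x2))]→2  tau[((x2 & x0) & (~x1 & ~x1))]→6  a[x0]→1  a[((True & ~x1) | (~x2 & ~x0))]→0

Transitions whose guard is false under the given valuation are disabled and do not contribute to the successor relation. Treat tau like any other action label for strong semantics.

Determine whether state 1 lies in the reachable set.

Answer: REACHABLE

Trace:
Guard filter leaves 8 enabled edge(s).
Layer 0: {0}
Layer 1: {4}  total {0,4}
Layer 2: {1}  total {0,1,4}
Layer 3: {2}  total {0,1,2,4}
Reachable = {0,1,2,4}
witness 1: b·tau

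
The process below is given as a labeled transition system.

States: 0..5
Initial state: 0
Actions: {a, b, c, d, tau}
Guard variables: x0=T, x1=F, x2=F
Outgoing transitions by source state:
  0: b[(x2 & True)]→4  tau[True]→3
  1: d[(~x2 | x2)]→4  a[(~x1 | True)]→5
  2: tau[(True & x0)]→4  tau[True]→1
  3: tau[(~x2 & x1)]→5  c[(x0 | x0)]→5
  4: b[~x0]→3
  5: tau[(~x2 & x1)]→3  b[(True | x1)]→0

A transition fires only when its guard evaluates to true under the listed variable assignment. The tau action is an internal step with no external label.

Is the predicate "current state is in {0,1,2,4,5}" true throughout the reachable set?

Answer: INVARIANT VIOLATED at state 3

Working:
Allowed set {0,1,2,4,5}
R = {0,3,5}
  0: ✓
  3: outside
  5: ✓
counterexample path to 3: tau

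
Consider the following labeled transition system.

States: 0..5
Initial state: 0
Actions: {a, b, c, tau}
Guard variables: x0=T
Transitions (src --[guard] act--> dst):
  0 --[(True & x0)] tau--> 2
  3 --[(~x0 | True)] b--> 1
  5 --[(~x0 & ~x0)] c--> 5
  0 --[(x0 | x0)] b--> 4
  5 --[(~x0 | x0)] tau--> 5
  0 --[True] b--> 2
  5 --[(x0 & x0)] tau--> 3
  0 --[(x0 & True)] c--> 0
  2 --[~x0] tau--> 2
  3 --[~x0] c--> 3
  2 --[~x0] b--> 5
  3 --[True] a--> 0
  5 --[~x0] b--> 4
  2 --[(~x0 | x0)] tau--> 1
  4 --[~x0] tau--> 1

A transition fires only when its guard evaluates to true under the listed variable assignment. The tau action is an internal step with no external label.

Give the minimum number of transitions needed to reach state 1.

Answer: 2

Working:
BFS to 1:
  Layer 0: {0}
  Layer 1: {2,4}
  Layer 2: {1}
first hit 1 at d=2 via b·tau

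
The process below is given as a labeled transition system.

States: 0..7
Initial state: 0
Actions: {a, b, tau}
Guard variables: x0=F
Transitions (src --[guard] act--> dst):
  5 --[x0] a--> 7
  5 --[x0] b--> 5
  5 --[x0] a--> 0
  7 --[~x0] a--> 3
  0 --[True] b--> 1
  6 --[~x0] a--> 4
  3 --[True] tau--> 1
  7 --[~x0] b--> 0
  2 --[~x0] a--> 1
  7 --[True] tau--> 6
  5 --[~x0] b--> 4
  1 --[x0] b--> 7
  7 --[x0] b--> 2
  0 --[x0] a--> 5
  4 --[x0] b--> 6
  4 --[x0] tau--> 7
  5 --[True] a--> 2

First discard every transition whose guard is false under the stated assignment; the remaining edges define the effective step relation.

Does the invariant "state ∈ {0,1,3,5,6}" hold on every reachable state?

Answer: INVARIANT HOLDS

Trace:
Allowed set {0,1,3,5,6}
R = {0,1}
  0: ✓
  1: ✓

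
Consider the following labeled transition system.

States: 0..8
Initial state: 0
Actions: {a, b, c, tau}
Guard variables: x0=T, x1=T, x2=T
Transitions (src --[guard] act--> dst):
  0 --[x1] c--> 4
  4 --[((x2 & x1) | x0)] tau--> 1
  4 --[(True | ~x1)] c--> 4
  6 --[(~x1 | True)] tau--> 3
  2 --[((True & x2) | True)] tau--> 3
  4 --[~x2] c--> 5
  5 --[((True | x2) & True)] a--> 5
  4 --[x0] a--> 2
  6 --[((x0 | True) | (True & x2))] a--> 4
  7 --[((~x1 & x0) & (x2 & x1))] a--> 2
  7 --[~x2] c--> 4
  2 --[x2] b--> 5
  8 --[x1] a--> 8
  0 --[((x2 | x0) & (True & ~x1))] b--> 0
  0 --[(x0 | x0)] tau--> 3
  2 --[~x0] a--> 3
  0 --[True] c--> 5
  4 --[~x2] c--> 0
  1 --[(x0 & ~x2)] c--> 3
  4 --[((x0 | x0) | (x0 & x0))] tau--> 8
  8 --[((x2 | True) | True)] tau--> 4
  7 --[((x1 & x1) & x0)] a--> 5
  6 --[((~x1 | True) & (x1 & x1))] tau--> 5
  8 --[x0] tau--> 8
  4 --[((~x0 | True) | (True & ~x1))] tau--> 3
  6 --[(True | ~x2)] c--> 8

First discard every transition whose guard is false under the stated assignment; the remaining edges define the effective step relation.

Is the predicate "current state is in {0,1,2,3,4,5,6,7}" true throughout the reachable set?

Safe = {0,1,2,3,4,5,6,7}
Reachable = {0,1,2,3,4,5,8}
  0: safe
  1: safe
  2: safe
  3: safe
  4: safe
  5: safe
  8: ✗ unsafe
witness against invariant: c·tau → 8

Answer: INVARIANT VIOLATED at state 8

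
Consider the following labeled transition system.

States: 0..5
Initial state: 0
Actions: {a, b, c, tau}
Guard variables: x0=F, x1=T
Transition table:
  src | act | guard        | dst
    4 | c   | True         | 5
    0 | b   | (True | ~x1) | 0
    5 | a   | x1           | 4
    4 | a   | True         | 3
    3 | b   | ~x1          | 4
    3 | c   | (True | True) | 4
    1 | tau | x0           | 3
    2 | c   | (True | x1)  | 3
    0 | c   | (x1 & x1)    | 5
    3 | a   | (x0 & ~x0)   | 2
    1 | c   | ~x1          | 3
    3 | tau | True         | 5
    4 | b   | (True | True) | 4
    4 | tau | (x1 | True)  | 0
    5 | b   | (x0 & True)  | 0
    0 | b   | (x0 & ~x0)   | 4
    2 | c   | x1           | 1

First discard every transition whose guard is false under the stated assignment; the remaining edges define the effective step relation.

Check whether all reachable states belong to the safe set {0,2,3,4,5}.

Safe = {0,2,3,4,5}
Reachable = {0,3,4,5}
  0: ✓
  3: ✓
  4: ✓
  5: ✓

Answer: INVARIANT HOLDS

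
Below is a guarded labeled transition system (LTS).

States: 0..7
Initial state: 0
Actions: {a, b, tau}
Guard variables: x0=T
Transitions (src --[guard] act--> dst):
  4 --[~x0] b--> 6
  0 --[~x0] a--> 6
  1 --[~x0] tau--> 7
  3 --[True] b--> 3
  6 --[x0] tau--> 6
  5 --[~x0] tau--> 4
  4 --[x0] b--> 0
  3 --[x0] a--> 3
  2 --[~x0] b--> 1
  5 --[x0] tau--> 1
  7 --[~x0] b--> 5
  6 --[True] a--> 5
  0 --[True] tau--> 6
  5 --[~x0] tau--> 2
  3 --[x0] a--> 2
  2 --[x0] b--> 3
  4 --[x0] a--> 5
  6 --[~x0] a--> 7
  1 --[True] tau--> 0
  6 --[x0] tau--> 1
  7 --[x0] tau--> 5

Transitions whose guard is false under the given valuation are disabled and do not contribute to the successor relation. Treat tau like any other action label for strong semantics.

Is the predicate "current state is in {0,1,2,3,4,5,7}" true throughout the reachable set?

Answer: INVARIANT VIOLATED at state 6

Analysis:
Inv-set: {0,1,2,3,4,5,7}
Reachable = {0,1,5,6}
  0: ✓
  1: ✓
  5: ✓
  6: VIOLATES
witness against invariant: tau → 6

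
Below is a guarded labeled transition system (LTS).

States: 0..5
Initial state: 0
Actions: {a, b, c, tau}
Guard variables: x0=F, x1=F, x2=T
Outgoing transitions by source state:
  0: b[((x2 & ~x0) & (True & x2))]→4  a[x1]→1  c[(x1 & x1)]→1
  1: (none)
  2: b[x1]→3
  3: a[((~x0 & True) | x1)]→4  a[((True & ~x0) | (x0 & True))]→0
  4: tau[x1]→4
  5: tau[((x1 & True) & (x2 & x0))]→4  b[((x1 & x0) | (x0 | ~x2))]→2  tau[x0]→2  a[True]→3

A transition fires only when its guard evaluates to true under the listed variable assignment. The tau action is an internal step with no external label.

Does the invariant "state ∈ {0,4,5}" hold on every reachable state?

Inv-set: {0,4,5}
Reach set: {0,4}
  0: ✓
  4: ✓

Answer: INVARIANT HOLDS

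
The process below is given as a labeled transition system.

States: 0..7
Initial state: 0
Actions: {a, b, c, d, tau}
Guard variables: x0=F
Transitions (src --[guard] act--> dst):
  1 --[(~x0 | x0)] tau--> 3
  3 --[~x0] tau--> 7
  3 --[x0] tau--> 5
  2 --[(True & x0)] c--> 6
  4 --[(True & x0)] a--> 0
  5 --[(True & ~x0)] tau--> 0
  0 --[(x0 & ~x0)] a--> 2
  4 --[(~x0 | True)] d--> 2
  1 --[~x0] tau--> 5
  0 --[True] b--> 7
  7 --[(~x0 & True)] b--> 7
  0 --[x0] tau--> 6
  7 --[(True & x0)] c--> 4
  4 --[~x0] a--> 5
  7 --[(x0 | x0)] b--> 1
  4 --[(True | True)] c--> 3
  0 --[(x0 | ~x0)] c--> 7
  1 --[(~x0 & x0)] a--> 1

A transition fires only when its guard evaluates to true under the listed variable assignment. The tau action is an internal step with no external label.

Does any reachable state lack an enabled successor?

Answer: DEADLOCK-FREE

Working:
Reachable = {0,7}
  0: b→7  c→7  [2 out]
  7: b→7  [1 out]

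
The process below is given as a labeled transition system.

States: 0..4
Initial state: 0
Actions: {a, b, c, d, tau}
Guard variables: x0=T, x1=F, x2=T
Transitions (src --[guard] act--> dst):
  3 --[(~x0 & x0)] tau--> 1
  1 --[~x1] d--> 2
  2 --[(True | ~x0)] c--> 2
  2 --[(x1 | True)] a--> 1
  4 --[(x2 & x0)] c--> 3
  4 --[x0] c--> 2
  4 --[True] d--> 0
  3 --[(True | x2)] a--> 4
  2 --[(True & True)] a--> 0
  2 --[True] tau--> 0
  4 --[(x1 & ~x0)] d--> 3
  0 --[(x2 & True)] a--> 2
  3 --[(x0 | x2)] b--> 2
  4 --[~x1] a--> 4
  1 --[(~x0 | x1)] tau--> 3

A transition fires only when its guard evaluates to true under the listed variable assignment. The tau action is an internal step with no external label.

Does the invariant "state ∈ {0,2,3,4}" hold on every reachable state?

Answer: INVARIANT VIOLATED at state 1

Trace:
Allowed set {0,2,3,4}
R = {0,1,2}
  0: ✓
  1: VIOLATES
  2: ✓
witness against invariant: a·a → 1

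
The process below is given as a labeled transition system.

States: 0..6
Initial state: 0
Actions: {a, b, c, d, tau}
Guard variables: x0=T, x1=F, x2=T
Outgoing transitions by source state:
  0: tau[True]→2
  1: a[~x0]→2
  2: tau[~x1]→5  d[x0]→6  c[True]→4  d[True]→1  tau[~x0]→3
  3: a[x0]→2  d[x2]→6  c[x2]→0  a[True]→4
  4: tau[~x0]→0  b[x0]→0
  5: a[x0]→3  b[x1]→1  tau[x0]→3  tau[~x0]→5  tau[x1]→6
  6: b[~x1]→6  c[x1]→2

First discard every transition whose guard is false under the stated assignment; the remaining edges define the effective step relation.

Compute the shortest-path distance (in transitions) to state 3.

Answer: 3

Analysis:
Breadth-first toward 3:
  Layer 0: {0}
  Layer 1: {2}
  Layer 2: {1,4,5,6}
  Layer 3: {3}
first hit 3 at d=3 via tau·tau·a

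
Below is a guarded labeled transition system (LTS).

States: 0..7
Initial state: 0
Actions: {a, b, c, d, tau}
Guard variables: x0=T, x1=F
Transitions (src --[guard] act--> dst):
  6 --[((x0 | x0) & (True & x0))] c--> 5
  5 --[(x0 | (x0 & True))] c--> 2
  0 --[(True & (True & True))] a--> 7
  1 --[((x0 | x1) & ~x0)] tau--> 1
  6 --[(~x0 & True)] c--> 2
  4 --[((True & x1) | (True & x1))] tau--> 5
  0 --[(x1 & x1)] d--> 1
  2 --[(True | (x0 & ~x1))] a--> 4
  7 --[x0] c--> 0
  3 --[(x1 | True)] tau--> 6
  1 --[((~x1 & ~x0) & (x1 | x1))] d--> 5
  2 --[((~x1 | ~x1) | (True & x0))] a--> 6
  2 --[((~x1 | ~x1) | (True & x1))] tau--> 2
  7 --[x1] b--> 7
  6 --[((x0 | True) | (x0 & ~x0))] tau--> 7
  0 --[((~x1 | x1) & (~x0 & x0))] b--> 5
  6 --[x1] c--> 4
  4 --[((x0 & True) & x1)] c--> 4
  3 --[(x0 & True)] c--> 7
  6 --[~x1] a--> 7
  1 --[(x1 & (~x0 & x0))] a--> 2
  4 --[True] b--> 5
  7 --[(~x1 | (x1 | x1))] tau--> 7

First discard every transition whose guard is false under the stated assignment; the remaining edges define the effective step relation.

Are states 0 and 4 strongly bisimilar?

Answer: NOT BISIMILAR

Working:
Bisimulation quotient by refinement:
  P[0] = {{0,1,2,3,4,5,6,7}}
  P[1] = {{0},{1},{2},{3,7},{4},{5},{6}}
  P[2] = {{0},{1},{2},{3},{4},{5},{6},{7}}
stable after 3 split(s): 8 block(s)
[0]={0}  [4]={4}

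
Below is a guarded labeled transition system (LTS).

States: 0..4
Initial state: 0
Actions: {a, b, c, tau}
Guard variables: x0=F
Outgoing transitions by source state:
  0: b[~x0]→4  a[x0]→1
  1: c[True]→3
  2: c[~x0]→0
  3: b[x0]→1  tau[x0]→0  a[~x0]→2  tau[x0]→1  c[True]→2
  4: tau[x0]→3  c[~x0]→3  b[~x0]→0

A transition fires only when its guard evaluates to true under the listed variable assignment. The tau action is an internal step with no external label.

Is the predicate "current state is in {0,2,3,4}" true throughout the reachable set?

Inv-set: {0,2,3,4}
Reach set: {0,2,3,4}
  0: safe
  2: safe
  3: safe
  4: safe

Answer: INVARIANT HOLDS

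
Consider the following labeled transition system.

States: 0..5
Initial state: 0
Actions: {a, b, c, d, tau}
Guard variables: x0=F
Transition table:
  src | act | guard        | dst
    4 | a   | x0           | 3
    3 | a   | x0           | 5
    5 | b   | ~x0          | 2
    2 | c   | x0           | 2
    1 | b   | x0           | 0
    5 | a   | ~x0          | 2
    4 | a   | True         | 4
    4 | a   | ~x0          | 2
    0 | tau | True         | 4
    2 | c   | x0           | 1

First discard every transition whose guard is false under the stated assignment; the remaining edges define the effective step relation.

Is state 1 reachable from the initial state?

Answer: UNREACHABLE

Analysis:
Guard filter leaves 5 enabled edge(s).
Layer 0: {0}
Layer 1: {4}  now seen {0,4}
Layer 2: {2}  now seen {0,2,4}
Reach set: {0,2,4}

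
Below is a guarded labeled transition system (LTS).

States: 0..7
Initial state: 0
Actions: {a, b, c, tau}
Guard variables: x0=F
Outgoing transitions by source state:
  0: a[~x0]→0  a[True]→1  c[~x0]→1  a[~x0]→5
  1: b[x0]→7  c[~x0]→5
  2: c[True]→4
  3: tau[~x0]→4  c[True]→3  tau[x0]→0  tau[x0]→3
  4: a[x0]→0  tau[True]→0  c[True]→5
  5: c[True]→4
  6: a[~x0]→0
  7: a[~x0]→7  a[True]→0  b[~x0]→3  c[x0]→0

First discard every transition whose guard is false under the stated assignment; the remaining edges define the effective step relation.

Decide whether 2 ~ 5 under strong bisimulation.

Compute ~ classes (split until stable):
  P[0] = {{0,1,2,3,4,5,6,7}}
  P[1] = {{0},{1,2,5},{3,4},{6},{7}}
  P[2] = {{0},{1},{2,5},{3},{4},{6},{7}}
7 equivalence class(es) (converged in 3)
[2]={2,5}  [5]={2,5}

Answer: BISIMILAR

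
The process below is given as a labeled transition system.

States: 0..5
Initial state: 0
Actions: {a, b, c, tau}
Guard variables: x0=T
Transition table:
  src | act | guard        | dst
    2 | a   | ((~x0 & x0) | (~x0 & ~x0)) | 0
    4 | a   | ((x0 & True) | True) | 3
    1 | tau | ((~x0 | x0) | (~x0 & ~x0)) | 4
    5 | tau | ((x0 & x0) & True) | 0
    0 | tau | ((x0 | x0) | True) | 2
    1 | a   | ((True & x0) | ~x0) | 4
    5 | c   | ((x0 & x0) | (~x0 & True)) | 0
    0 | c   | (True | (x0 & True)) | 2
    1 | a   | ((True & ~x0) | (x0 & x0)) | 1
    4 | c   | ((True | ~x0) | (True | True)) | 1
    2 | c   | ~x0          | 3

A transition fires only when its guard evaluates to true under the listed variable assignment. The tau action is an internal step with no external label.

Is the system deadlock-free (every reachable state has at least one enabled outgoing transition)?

R = {0,2}
  0: c→2  tau→2  [2 out]
  2: ∅  [deadlock]
trace reaching 2: tau

Answer: DEADLOCK at state 2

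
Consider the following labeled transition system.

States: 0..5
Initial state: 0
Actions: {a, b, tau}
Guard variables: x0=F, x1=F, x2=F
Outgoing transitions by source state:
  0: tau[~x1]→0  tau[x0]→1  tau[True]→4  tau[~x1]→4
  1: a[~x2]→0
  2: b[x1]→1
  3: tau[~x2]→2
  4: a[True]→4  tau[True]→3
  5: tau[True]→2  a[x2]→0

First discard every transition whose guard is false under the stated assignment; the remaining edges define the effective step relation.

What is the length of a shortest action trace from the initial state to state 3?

BFS to 3:
  L0 = {0}
  L1 = {4}
  L2 = {3}
3 enters at depth 2; path tau·tau

Answer: 2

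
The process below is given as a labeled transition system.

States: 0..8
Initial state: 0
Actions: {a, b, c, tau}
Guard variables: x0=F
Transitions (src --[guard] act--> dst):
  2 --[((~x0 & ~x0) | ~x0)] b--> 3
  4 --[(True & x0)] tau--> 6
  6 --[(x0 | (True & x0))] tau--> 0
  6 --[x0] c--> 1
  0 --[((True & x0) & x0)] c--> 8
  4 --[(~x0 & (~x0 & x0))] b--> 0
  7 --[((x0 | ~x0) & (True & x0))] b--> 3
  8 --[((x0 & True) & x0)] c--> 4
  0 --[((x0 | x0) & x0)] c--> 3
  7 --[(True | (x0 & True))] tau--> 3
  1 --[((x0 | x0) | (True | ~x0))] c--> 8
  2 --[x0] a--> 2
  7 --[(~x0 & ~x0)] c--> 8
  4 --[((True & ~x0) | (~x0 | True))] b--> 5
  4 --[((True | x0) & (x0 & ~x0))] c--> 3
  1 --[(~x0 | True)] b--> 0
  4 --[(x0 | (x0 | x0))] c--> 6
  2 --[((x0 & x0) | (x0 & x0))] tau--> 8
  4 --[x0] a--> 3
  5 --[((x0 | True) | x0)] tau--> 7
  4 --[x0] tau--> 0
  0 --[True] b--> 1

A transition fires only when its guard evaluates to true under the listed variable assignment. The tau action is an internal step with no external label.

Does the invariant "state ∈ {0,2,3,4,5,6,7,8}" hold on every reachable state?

Answer: INVARIANT VIOLATED at state 1

Working:
Safe = {0,2,3,4,5,6,7,8}
Reachable = {0,1,8}
  0: safe
  1: ✗ unsafe
  8: safe
reach 1 via b — violates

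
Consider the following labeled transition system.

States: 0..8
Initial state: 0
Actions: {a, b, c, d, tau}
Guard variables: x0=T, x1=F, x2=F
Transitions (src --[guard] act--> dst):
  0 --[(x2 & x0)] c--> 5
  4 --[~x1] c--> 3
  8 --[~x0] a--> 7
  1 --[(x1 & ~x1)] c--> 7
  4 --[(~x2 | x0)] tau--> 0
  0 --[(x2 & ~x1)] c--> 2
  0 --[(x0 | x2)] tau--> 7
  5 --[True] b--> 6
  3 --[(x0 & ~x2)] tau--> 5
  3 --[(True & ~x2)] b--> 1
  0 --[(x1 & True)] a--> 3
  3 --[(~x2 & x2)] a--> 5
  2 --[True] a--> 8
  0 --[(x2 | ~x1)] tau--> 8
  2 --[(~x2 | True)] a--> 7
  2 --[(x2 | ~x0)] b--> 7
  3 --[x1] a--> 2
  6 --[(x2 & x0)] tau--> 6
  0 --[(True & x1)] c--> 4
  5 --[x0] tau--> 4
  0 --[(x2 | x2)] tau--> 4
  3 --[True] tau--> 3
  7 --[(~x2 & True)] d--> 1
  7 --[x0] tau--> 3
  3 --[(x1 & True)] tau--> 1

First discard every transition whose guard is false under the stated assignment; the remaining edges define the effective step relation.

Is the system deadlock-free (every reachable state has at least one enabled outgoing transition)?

Reach set: {0,1,3,4,5,6,7,8}
  0: tau→7  tau→8  [2 out]
  1: ∅  [deadlock]
  3: b→1  tau→3  tau→5  [3 out]
  4: c→3  tau→0  [2 out]
  5: b→6  tau→4  [2 out]
  6: ∅  [deadlock]
  7: d→1  tau→3  [2 out]
  8: ∅  [deadlock]
trace reaching 1: tau·d

Answer: DEADLOCK at state 1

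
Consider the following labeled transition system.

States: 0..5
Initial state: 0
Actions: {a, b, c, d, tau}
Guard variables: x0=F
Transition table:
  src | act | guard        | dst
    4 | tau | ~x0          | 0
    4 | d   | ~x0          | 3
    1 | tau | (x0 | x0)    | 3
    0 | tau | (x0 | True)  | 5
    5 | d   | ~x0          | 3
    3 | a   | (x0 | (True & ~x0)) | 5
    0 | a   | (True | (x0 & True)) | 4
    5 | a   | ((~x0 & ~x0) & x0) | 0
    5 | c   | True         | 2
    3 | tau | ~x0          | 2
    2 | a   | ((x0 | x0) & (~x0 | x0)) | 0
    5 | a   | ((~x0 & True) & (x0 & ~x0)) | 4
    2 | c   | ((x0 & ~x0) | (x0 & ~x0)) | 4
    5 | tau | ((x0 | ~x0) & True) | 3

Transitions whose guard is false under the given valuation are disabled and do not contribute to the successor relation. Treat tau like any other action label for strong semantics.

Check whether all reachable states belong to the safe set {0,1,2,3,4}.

Answer: INVARIANT VIOLATED at state 5

Trace:
Inv-set: {0,1,2,3,4}
R = {0,2,3,4,5}
  0: safe
  2: safe
  3: safe
  4: safe
  5: ✗ unsafe
reach 5 via tau — violates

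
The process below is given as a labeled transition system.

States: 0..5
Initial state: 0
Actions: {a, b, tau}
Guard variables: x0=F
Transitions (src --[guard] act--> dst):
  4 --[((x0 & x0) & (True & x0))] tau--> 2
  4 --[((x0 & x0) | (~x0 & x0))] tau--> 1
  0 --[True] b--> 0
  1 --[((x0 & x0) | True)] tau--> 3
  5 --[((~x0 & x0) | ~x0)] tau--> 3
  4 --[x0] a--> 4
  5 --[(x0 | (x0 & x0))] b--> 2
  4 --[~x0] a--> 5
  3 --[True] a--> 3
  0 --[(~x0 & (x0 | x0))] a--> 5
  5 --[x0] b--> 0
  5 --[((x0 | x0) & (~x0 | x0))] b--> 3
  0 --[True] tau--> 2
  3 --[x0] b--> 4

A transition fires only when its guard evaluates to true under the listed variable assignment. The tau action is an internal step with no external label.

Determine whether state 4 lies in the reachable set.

Guard filter leaves 6 enabled edge(s).
L0 = {0}
L1 = {2}  now seen {0,2}
Reach set: {0,2}

Answer: UNREACHABLE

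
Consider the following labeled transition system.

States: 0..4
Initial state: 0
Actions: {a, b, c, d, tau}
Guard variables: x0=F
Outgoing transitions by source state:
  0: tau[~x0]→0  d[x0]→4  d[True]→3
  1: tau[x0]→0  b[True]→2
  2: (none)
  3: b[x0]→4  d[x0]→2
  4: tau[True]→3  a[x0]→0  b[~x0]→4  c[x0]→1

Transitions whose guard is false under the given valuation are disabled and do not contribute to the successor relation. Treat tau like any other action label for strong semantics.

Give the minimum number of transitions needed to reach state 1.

Answer: UNREACHABLE

Working:
Breadth-first toward 1:
  depth 0: {0}
  depth 1: {3}
1 never appears.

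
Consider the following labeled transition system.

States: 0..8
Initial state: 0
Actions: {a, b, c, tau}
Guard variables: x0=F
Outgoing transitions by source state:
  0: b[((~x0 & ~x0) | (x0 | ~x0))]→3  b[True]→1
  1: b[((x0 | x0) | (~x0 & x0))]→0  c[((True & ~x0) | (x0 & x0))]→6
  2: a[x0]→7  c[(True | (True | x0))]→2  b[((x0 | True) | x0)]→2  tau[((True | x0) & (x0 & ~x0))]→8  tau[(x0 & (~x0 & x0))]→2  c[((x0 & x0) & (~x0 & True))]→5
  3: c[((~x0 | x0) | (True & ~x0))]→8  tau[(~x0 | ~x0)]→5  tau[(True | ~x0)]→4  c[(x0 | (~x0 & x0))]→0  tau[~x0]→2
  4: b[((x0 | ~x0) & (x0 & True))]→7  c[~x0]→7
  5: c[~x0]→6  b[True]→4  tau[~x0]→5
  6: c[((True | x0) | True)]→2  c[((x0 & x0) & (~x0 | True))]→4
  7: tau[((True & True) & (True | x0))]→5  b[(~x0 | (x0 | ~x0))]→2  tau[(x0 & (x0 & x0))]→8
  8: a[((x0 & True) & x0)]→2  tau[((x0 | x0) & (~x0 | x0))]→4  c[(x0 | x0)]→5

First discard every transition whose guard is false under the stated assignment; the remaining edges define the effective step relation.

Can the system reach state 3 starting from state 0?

Guard filter leaves 16 enabled edge(s).
Layer 0: {0}
Layer 1: {1,3}  cumulative {0,1,3}
Layer 2: {2,4,5,6,8}  cumulative {0,1,2,3,4,5,6,8}
Layer 3: {7}  cumulative {0,1,2,3,4,5,6,7,8}
R = {0,1,2,3,4,5,6,7,8}
witness 3: b

Answer: REACHABLE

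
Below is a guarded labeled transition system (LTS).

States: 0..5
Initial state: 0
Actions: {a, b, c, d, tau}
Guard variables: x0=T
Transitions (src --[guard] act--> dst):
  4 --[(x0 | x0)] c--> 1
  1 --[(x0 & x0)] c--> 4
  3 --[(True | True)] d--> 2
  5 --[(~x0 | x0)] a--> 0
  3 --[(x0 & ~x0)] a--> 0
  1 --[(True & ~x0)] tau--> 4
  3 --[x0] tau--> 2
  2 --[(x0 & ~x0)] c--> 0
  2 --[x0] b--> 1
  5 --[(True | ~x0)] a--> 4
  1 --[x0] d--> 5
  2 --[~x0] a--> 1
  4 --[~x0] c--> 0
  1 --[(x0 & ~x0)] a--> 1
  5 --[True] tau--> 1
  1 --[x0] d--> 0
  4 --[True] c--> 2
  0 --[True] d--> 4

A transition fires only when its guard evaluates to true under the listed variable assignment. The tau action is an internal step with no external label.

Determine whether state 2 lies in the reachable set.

Answer: REACHABLE

Analysis:
After dropping false guards: 12 live edges.
L0 = {0}
L1 = {4}  now seen {0,4}
L2 = {1,2}  now seen {0,1,2,4}
L3 = {5}  now seen {0,1,2,4,5}
Reach set: {0,1,2,4,5}
trace reaching 2: d·c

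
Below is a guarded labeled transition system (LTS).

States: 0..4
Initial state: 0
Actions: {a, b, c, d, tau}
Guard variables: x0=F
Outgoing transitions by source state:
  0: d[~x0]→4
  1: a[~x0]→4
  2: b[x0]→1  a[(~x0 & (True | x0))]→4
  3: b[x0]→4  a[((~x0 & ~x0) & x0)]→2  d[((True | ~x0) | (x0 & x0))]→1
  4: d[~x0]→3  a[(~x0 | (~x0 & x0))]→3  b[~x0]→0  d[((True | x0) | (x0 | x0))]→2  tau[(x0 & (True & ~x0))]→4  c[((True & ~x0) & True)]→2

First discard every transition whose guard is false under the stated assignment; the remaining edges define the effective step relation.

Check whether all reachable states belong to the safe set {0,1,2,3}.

Inv-set: {0,1,2,3}
Reach set: {0,1,2,3,4}
  0: safe
  1: safe
  2: safe
  3: safe
  4: outside
counterexample path to 4: d

Answer: INVARIANT VIOLATED at state 4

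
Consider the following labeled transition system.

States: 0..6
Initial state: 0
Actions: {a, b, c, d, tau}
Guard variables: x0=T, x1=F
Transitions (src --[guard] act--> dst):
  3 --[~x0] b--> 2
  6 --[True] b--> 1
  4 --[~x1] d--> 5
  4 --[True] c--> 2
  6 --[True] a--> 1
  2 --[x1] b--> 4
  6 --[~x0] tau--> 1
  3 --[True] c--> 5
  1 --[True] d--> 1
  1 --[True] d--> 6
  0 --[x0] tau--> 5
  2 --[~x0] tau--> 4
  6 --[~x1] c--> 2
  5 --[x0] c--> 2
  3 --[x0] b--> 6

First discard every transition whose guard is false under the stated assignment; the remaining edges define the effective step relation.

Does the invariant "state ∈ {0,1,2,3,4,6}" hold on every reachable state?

Safe = {0,1,2,3,4,6}
Reach set: {0,2,5}
  0: ✓
  2: ✓
  5: outside
reach 5 via tau — violates

Answer: INVARIANT VIOLATED at state 5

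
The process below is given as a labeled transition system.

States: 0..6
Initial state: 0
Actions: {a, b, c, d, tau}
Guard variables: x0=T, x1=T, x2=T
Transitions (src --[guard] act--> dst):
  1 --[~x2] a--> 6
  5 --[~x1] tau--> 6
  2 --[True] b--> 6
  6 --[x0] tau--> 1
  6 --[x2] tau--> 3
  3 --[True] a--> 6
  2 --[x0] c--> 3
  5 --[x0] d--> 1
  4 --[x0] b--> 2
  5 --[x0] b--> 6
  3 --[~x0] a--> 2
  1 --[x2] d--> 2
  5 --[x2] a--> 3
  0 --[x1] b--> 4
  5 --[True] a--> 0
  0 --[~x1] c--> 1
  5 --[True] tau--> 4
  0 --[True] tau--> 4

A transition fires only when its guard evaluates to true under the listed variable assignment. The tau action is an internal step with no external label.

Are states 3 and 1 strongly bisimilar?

Answer: NOT BISIMILAR

Working:
Compute ~ classes (split until stable):
  P[0] = {{0,1,2,3,4,5,6}}
  P[1] = {{0},{1},{2},{3},{4},{5},{6}}
Fixed point at round 2; 7 class(es).
3∈{3}, 1∈{1}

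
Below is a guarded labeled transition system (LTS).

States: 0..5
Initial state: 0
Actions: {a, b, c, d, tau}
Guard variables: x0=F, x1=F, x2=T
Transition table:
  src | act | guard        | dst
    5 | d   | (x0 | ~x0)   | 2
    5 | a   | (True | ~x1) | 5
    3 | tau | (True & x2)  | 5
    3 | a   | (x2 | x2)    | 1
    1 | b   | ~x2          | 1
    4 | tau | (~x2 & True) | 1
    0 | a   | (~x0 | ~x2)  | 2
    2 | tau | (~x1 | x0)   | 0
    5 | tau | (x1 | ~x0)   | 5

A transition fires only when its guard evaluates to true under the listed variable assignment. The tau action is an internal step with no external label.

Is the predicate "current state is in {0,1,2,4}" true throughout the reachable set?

Safe = {0,1,2,4}
R = {0,2}
  0: ok
  2: ok

Answer: INVARIANT HOLDS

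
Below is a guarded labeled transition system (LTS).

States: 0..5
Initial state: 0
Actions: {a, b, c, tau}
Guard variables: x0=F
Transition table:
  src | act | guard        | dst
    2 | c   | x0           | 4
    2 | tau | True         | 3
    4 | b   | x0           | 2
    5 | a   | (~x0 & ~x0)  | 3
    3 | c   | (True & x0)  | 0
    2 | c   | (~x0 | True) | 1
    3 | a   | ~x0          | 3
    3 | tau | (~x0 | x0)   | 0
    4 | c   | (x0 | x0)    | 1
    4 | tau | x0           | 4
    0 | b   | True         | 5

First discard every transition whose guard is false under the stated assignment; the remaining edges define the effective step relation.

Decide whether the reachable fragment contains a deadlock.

Answer: DEADLOCK-FREE

Working:
R = {0,3,5}
  0: b→5  [1 out]
  3: a→3  tau→0  [2 out]
  5: a→3  [1 out]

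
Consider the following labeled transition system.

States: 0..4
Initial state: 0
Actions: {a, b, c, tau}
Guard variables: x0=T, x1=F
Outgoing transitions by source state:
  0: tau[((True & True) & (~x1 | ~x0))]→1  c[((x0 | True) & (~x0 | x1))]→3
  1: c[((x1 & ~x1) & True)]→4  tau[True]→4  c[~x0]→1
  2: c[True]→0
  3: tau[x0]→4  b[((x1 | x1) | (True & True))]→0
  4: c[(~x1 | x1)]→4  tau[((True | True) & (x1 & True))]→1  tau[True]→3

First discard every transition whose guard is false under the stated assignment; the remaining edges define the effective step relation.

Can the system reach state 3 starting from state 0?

After dropping false guards: 7 live edges.
L0 = {0}
L1 = {1}  cumulative {0,1}
L2 = {4}  cumulative {0,1,4}
L3 = {3}  cumulative {0,1,3,4}
Reachable = {0,1,3,4}
witness 3: tau·tau·tau

Answer: REACHABLE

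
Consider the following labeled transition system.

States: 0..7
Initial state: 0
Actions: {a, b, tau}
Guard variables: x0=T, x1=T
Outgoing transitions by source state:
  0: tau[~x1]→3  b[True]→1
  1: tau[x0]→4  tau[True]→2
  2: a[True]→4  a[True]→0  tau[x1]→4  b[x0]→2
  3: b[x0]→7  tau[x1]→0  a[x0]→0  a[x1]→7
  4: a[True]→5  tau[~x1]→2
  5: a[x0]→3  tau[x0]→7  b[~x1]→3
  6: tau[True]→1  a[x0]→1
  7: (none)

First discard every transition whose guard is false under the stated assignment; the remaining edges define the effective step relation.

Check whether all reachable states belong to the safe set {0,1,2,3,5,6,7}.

Answer: INVARIANT VIOLATED at state 4

Trace:
Safe = {0,1,2,3,5,6,7}
R = {0,1,2,3,4,5,7}
  0: ok
  1: ok
  2: ok
  3: ok
  4: VIOLATES
  5: ok
  7: ok
reach 4 via b·tau — violates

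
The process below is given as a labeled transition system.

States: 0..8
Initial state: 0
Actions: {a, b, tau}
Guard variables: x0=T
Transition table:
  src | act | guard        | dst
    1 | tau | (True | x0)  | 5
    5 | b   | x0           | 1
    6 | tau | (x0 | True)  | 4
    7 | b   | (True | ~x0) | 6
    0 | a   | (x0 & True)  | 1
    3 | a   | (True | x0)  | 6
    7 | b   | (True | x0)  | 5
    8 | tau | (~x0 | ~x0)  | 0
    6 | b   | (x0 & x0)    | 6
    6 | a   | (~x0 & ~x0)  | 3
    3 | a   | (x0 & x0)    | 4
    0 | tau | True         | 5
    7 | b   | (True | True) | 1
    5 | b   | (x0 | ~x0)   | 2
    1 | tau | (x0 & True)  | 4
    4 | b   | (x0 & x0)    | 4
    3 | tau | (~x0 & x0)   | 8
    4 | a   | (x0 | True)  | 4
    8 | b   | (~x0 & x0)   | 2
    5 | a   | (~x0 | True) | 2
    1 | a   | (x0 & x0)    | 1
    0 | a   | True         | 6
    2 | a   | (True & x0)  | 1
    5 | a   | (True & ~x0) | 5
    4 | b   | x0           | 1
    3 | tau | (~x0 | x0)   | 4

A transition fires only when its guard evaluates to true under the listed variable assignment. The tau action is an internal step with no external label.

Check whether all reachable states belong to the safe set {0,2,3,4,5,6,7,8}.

Inv-set: {0,2,3,4,5,6,7,8}
Reachable = {0,1,2,4,5,6}
  0: ✓
  1: ✗ unsafe
  2: ✓
  4: ✓
  5: ✓
  6: ✓
counterexample path to 1: a

Answer: INVARIANT VIOLATED at state 1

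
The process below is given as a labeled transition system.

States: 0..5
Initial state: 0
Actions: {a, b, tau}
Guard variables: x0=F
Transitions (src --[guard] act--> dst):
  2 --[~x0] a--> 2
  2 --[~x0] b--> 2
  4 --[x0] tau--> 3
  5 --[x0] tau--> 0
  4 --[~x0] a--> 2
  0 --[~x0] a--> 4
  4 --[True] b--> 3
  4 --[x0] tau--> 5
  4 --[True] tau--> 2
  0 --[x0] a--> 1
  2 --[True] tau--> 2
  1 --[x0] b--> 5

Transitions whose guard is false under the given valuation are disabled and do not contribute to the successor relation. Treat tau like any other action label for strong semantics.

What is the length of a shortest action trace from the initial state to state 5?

Answer: UNREACHABLE

Working:
BFS to 5:
  depth 0: {0}
  depth 1: {4}
  depth 2: {2,3}
5 never appears.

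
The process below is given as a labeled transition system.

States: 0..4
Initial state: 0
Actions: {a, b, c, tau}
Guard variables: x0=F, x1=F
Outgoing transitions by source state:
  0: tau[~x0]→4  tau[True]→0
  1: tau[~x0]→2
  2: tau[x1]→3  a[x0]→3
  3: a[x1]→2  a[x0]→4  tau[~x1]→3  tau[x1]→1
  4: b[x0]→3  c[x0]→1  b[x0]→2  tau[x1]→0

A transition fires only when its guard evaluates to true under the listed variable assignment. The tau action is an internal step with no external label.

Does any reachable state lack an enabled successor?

R = {0,4}
  0: tau→0  tau→4  [deg 2]
  4: ∅  [deadlock]
witness 4: tau

Answer: DEADLOCK at state 4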